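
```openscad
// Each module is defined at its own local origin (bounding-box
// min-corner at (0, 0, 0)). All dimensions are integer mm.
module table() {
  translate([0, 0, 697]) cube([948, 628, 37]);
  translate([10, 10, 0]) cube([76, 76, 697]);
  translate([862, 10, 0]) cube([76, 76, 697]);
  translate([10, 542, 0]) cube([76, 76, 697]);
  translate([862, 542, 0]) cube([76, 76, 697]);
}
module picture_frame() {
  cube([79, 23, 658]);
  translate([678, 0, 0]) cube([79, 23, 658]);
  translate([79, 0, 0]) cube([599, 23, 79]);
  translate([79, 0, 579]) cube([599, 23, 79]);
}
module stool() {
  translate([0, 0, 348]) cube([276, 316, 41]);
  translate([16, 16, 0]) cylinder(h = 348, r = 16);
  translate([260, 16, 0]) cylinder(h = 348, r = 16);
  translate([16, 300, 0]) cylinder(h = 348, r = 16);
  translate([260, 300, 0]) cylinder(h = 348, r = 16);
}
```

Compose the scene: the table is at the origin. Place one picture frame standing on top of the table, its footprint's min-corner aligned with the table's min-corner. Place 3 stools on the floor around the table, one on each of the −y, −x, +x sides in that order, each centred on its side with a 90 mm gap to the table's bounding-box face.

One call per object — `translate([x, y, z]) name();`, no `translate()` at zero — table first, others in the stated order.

table();
translate([0, 0, 734]) picture_frame();
translate([336, -406, 0]) stool();
translate([-366, 156, 0]) stool();
translate([1038, 156, 0]) stool();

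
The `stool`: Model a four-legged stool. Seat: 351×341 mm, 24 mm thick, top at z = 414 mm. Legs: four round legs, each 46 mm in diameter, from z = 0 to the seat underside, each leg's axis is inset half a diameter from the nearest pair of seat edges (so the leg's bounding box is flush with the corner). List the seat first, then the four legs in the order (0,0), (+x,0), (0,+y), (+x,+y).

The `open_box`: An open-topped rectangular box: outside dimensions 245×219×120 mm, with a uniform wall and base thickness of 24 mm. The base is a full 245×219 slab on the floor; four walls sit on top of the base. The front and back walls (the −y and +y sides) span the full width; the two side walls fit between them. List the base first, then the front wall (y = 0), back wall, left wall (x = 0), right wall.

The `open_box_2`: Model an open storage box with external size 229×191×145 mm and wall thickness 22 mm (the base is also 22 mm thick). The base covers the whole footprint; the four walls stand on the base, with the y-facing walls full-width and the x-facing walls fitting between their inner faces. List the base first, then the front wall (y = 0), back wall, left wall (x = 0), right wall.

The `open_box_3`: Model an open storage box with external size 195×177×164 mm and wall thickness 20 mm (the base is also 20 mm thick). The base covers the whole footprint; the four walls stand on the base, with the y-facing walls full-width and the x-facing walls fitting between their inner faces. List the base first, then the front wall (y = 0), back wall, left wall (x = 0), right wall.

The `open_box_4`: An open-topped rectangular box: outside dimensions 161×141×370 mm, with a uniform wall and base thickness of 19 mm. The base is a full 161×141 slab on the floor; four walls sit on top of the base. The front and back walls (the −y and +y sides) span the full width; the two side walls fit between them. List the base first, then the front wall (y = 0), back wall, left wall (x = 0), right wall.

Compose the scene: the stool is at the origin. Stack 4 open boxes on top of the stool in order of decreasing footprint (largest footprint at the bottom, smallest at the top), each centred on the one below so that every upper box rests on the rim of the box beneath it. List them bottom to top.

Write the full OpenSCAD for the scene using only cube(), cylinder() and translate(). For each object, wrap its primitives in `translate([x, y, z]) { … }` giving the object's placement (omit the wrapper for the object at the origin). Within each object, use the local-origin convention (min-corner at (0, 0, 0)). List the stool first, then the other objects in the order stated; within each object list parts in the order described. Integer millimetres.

translate([0, 0, 390]) cube([351, 341, 24]);
translate([23, 23, 0]) cylinder(h = 390, r = 23);
translate([328, 23, 0]) cylinder(h = 390, r = 23);
translate([23, 318, 0]) cylinder(h = 390, r = 23);
translate([328, 318, 0]) cylinder(h = 390, r = 23);
translate([53, 61, 414]) {
  cube([245, 219, 24]);
  translate([0, 0, 24]) cube([245, 24, 96]);
  translate([0, 195, 24]) cube([245, 24, 96]);
  translate([0, 24, 24]) cube([24, 171, 96]);
  translate([221, 24, 24]) cube([24, 171, 96]);
}
translate([61, 75, 534]) {
  cube([229, 191, 22]);
  translate([0, 0, 22]) cube([229, 22, 123]);
  translate([0, 169, 22]) cube([229, 22, 123]);
  translate([0, 22, 22]) cube([22, 147, 123]);
  translate([207, 22, 22]) cube([22, 147, 123]);
}
translate([78, 82, 679]) {
  cube([195, 177, 20]);
  translate([0, 0, 20]) cube([195, 20, 144]);
  translate([0, 157, 20]) cube([195, 20, 144]);
  translate([0, 20, 20]) cube([20, 137, 144]);
  translate([175, 20, 20]) cube([20, 137, 144]);
}
translate([95, 100, 843]) {
  cube([161, 141, 19]);
  translate([0, 0, 19]) cube([161, 19, 351]);
  translate([0, 122, 19]) cube([161, 19, 351]);
  translate([0, 19, 19]) cube([19, 103, 351]);
  translate([142, 19, 19]) cube([19, 103, 351]);
}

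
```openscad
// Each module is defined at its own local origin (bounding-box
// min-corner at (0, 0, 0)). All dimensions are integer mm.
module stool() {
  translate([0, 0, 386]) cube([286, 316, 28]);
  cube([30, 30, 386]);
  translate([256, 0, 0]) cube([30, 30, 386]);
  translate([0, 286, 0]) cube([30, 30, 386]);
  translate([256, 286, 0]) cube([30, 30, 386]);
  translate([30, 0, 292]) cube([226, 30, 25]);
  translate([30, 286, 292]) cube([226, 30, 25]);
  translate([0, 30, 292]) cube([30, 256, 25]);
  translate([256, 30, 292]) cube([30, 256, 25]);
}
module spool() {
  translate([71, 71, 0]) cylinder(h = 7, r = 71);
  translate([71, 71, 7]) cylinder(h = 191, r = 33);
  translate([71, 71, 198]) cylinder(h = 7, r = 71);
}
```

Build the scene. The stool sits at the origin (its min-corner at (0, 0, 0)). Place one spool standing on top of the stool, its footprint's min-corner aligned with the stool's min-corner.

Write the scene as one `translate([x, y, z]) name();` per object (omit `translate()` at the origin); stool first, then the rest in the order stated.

stool();
translate([0, 0, 414]) spool();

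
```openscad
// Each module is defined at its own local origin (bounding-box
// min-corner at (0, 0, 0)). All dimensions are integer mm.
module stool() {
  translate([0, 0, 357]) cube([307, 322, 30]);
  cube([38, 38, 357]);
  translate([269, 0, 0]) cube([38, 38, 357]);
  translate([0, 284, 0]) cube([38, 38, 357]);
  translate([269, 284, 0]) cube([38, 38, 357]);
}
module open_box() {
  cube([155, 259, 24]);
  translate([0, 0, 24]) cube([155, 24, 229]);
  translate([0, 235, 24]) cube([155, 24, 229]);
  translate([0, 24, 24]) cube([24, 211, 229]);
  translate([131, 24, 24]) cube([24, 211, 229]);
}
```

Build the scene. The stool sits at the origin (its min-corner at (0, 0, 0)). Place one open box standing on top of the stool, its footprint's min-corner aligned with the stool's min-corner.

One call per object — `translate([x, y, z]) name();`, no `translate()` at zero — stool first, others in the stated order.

stool();
translate([0, 0, 387]) open_box();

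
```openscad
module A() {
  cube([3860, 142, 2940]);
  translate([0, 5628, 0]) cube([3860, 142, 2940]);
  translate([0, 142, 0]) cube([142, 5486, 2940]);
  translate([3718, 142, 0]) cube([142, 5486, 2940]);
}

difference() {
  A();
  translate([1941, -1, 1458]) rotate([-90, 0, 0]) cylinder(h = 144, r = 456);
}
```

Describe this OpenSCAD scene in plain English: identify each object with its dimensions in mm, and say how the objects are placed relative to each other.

A is the wall frame of a small rectangular building: four walls, each 2940 mm tall and 142 mm thick, enclosing a footprint 3860 mm (x) by 5770 mm (y) outside-to-outside, with no floor or roof. The front and back walls (the −y and +y sides) span the full width; the two side walls fit between them.

The house frame has a circular hole of radius 456 mm through its front wall, centred at (x = 1941, z = 1458).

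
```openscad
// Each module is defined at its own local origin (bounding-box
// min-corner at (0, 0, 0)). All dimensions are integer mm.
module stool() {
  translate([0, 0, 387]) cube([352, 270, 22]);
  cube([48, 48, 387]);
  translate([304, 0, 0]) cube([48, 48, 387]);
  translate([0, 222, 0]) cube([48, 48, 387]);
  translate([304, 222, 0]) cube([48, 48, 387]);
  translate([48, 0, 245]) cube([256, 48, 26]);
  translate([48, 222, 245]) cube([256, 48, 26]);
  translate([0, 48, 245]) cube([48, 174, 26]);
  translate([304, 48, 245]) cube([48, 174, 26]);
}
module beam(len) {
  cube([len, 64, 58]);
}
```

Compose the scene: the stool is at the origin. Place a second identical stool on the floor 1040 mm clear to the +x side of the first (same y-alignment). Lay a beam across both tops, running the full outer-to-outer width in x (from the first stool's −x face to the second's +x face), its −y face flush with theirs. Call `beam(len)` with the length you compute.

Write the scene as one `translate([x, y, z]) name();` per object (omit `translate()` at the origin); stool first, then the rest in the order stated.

stool();
translate([1392, 0, 0]) stool();
translate([0, 0, 409]) beam(1744);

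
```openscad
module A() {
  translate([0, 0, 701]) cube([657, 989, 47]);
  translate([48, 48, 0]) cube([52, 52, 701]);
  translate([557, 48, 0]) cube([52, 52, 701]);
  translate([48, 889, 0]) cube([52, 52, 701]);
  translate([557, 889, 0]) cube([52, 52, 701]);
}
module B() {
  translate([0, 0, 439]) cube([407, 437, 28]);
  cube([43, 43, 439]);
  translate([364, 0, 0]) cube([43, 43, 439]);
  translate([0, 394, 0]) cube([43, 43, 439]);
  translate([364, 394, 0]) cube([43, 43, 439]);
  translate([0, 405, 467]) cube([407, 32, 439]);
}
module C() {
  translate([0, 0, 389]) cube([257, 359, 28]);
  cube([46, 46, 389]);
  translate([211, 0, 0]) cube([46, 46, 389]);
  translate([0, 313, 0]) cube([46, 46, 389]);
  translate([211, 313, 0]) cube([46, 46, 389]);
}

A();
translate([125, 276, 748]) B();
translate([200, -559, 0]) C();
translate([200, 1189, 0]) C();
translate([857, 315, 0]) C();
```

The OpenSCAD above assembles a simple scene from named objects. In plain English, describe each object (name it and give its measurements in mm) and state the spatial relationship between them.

A is a table: top 657 mm (x) × 989 mm (y), 47 mm thick, upper face at z = 748 mm, on four 52×52 mm square legs, each inset 48 mm from the nearest pair of top edges, running from z = 0 to the bottom of the top.

B is a chair: 407×437 mm seat, 28 mm thick, top at z = 467 mm, on four 43 mm square corner legs flush with the seat edges. A 32 mm thick backrest slab spans the full seat width, extending 439 mm above the seat top, its back face flush with the seat's +y edge.

C is a simple wooden stool: a rectangular seat 257 mm (x) by 359 mm (y), 28 mm thick, top face at z = 417 mm, on four square legs, each 46×46 mm in cross-section. The legs rest on z = 0, each flush with a corner of the seat.

The chair is on top of the table, centred. Three stools sit around the table at the −y, +y, +x sides.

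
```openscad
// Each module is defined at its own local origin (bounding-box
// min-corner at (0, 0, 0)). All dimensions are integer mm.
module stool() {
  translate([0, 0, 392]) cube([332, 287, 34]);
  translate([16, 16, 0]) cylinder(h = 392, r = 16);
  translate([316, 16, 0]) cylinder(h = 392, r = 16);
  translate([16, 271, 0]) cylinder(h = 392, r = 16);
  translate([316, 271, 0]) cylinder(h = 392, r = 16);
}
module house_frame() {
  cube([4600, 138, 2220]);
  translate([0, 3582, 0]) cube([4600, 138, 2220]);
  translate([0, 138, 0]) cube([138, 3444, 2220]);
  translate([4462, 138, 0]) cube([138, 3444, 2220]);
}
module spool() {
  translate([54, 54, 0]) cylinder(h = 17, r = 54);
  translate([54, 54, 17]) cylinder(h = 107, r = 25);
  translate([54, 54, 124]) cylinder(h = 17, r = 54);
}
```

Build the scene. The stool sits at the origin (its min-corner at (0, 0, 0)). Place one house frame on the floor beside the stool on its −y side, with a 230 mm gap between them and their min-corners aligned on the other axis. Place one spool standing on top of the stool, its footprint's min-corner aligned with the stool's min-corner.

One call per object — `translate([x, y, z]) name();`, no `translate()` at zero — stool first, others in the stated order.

stool();
translate([0, -3950, 0]) house_frame();
translate([0, 0, 426]) spool();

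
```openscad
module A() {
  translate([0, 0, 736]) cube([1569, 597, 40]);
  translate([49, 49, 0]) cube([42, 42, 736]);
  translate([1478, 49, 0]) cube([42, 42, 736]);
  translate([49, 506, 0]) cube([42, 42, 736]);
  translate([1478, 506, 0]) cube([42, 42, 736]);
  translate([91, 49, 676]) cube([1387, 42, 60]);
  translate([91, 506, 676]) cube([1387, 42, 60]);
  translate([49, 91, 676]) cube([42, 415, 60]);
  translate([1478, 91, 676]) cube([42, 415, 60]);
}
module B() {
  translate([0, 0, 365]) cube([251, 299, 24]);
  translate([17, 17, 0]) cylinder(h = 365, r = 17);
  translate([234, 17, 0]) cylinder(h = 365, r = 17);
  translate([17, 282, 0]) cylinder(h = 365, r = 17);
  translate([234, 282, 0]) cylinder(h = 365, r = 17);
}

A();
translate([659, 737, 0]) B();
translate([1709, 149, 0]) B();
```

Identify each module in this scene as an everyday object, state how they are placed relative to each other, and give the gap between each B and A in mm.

Each stool's nearest face is 140 mm from the table's bounding box.

A is a table. B is a stool. Two stools sit around the table at the +y, +x sides. The gap between each stool and the table is 140 mm.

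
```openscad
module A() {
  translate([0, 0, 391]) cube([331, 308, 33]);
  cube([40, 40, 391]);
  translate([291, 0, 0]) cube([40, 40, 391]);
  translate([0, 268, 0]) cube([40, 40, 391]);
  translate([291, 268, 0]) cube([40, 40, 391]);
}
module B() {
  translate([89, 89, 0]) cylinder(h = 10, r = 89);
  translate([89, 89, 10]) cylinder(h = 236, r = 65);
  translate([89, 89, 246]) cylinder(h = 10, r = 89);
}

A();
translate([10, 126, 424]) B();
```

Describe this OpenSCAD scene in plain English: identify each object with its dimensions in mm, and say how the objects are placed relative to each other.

A is a four-legged stool. The seat is a 331×308×33 mm slab whose top surface is at z = 424 mm; four square legs, each 40×40 mm in cross-section, run from the floor (z = 0) to the underside of the seat, each flush with a corner of the seat.

B is a spool: two coaxial disc flanges of radius 89 mm and thickness 10 mm, joined by a core cylinder of radius 65 mm and height 236 mm. The lower flange rests on z = 0 and the three cylinders share a vertical axis.

The spool is on top of the stool.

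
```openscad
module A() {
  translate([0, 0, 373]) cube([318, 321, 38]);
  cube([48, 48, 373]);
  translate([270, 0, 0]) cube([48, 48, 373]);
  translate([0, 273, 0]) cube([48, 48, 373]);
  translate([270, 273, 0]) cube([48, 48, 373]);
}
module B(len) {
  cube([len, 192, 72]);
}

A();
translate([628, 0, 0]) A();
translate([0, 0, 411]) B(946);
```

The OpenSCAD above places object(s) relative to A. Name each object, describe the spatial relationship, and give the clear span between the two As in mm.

Second stool starts at x = 628; first ends at x = 318; clear span = 628 − 318 = 310 mm.

A is a stool. B is a beam. A beam spans the tops of two stools. The clear span between the two stools is 310 mm.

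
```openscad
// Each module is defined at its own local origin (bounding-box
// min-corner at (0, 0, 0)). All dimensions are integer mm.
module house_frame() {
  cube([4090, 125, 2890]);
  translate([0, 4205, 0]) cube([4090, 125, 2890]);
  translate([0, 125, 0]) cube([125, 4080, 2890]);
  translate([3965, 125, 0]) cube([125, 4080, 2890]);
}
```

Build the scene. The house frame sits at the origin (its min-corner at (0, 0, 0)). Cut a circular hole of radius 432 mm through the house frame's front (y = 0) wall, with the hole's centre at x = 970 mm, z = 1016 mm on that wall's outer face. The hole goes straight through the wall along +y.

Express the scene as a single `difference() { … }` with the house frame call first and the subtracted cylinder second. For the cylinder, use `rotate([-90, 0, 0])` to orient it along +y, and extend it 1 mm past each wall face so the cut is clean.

difference() {
  house_frame();
  translate([970, -1, 1016]) rotate([-90, 0, 0]) cylinder(h = 127, r = 432);
}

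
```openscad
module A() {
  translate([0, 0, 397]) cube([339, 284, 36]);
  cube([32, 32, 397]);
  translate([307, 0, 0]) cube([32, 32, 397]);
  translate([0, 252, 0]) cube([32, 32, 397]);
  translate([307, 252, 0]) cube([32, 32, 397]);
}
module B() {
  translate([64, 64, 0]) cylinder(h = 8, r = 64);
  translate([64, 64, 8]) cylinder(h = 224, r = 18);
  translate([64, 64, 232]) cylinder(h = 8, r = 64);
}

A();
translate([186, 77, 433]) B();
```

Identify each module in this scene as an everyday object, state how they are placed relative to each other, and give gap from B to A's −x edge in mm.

A is a stool. B is a spool. The spool is on top of the stool. The gap from the spool to the stool's −x edge is 186 mm.

The spool's min-x is at 186; the stool's min-x is 0; gap = 186 mm.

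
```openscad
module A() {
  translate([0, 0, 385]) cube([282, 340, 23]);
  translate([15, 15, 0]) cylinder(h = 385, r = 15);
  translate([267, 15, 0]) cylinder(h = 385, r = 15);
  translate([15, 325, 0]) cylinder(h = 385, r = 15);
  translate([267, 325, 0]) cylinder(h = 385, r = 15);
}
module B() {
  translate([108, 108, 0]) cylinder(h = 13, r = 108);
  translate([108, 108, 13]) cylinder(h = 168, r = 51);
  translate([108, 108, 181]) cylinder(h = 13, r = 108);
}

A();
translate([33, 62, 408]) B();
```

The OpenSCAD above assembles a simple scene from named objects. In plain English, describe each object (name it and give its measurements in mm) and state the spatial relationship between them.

A is a four-legged stool. The seat is 282×340 mm, 23 mm thick, top at z = 408 mm. It stands on four round legs, each 30 mm in diameter, from z = 0 to the seat underside, each leg's axis is inset half a diameter from the nearest pair of seat edges (so the leg's bounding box is flush with the corner).

B is a spool: two coaxial disc flanges of radius 108 mm and thickness 13 mm, joined by a core cylinder of radius 51 mm and height 168 mm. The lower flange rests on z = 0 and the three cylinders share a vertical axis.

The spool is on top of the stool, centred.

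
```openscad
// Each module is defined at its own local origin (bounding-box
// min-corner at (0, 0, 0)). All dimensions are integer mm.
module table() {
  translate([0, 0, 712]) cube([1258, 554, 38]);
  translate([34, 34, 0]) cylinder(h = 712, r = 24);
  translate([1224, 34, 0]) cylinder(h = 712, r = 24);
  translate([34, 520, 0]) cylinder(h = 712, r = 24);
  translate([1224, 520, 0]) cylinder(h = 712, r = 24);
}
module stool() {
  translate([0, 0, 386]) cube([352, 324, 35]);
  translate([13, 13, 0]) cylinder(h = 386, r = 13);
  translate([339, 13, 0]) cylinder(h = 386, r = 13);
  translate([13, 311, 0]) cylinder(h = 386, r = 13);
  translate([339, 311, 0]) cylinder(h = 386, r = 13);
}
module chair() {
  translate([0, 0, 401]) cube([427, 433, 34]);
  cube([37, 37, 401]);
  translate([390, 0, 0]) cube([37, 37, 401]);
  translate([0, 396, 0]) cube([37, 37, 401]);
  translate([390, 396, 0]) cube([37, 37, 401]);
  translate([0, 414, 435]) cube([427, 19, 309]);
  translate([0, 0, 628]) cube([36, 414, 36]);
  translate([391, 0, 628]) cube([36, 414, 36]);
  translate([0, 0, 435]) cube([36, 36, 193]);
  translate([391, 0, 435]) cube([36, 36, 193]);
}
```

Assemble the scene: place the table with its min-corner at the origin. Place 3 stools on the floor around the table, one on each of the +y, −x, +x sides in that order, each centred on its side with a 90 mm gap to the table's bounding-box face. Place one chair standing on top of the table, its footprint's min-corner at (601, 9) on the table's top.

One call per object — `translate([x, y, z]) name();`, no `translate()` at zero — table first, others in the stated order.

table();
translate([453, 644, 0]) stool();
translate([-442, 115, 0]) stool();
translate([1348, 115, 0]) stool();
translate([601, 9, 750]) chair();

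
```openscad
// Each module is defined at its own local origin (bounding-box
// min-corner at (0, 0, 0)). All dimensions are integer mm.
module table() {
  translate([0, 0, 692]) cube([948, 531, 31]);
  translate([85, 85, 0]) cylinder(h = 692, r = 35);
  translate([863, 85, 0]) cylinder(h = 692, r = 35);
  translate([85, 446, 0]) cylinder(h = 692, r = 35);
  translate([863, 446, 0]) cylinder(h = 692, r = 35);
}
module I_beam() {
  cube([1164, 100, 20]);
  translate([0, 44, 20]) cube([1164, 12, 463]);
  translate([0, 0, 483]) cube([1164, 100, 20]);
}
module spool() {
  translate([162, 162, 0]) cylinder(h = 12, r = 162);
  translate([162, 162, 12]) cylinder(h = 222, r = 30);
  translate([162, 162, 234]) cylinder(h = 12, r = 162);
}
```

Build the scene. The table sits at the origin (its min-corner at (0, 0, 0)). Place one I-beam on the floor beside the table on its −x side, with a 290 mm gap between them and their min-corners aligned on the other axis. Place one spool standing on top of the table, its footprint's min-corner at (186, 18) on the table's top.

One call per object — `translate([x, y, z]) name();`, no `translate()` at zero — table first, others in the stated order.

table();
translate([-1454, 0, 0]) I_beam();
translate([186, 18, 723]) spool();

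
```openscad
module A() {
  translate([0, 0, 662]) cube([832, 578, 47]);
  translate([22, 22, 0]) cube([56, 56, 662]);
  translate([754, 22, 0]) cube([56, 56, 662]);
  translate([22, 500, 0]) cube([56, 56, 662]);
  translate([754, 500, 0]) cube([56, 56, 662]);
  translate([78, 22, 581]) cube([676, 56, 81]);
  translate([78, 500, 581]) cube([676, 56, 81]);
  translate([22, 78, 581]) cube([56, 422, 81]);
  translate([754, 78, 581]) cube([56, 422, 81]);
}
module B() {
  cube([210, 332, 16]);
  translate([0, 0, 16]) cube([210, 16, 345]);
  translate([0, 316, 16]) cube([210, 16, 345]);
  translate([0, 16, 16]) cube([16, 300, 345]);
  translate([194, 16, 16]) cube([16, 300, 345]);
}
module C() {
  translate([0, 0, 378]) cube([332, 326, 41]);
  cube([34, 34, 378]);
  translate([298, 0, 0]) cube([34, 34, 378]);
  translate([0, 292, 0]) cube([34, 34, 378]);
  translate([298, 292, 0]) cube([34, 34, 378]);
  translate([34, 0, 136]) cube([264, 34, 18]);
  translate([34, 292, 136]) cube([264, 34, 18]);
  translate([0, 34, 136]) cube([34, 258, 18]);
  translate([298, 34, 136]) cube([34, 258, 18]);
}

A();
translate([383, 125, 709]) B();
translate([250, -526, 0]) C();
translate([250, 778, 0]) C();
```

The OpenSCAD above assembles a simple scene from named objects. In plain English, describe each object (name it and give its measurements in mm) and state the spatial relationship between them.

A is a table: top 832 mm (x) × 578 mm (y), 47 mm thick, upper face at z = 709 mm, on four 56×56 mm square legs, each inset 22 mm from the nearest pair of top edges, running from z = 0 to the bottom of the top. Four apron rails, 56 mm thick and 81 mm tall, run between adjacent legs with their top edges flush with the underside of the top and their outer faces flush with the legs' outer faces.

B is an open storage box with external size 210×332×361 mm and wall thickness 16 mm (the base is also 16 mm thick). The base covers the whole footprint; the four walls stand on the base, with the y-facing walls full-width and the x-facing walls fitting between their inner faces.

C is a simple wooden stool: a rectangular seat 332 mm (x) by 326 mm (y), 41 mm thick, top face at z = 419 mm, on four square legs, each 34×34 mm in cross-section. The legs rest on z = 0, each flush with a corner of the seat. Four stretchers, 34 mm wide and 18 mm tall, connect adjacent legs with their undersides at z = 136 mm, each running between the inner faces of the legs it joins and aligned with the legs' outer faces on the other axis.

The open box is on top of the table. Two stools sit around the table at the −y, +y sides.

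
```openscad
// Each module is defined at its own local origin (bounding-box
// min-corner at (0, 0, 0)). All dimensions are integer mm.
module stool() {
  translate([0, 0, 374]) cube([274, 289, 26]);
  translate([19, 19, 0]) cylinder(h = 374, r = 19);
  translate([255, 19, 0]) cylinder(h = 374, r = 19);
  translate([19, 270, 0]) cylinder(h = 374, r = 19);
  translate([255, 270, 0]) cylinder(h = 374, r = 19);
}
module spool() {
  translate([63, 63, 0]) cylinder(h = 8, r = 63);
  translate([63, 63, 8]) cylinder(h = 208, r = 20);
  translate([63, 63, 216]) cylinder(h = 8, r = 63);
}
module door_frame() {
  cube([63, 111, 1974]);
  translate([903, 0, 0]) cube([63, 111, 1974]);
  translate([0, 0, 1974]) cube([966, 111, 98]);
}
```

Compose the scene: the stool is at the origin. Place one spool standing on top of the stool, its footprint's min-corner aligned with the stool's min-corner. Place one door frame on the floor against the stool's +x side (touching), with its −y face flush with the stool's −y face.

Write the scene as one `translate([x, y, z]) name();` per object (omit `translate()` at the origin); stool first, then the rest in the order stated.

stool();
translate([0, 0, 400]) spool();
translate([274, 0, 0]) door_frame();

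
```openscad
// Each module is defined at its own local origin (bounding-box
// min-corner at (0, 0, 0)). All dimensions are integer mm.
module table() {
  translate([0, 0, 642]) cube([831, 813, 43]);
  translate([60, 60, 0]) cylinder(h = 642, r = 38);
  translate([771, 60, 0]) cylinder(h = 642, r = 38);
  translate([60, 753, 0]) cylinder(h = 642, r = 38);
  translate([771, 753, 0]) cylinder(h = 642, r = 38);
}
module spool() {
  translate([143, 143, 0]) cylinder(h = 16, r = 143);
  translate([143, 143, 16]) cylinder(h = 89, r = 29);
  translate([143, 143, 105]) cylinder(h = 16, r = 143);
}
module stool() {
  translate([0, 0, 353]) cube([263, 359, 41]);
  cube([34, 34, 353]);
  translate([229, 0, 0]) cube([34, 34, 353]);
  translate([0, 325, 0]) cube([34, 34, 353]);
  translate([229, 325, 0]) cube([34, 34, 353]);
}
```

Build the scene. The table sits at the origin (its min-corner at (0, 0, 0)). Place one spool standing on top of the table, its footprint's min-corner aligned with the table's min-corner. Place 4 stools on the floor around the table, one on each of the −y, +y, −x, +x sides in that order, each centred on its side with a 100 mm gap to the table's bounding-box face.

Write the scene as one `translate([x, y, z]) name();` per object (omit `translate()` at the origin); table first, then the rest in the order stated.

table();
translate([0, 0, 685]) spool();
translate([284, -459, 0]) stool();
translate([284, 913, 0]) stool();
translate([-363, 227, 0]) stool();
translate([931, 227, 0]) stool();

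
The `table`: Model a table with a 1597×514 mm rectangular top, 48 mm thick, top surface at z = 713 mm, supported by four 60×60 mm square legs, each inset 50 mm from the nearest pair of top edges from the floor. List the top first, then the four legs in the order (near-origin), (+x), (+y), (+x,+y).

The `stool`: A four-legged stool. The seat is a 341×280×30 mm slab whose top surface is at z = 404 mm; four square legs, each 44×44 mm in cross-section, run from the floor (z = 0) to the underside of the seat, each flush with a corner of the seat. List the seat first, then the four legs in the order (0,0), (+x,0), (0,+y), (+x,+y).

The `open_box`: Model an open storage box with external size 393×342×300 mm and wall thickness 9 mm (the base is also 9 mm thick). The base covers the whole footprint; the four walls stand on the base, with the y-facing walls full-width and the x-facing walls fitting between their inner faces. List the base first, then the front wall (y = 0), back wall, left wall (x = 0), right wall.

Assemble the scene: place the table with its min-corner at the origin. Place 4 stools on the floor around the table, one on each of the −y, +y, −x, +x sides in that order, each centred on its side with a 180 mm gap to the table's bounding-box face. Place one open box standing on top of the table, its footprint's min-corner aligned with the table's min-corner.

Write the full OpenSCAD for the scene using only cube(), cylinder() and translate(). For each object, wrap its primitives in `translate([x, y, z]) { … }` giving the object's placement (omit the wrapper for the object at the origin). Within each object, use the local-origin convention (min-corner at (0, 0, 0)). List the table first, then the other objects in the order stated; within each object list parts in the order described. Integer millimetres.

translate([0, 0, 665]) cube([1597, 514, 48]);
translate([50, 50, 0]) cube([60, 60, 665]);
translate([1487, 50, 0]) cube([60, 60, 665]);
translate([50, 404, 0]) cube([60, 60, 665]);
translate([1487, 404, 0]) cube([60, 60, 665]);
translate([628, -460, 0]) {
  translate([0, 0, 374]) cube([341, 280, 30]);
  cube([44, 44, 374]);
  translate([297, 0, 0]) cube([44, 44, 374]);
  translate([0, 236, 0]) cube([44, 44, 374]);
  translate([297, 236, 0]) cube([44, 44, 374]);
}
translate([628, 694, 0]) {
  translate([0, 0, 374]) cube([341, 280, 30]);
  cube([44, 44, 374]);
  translate([297, 0, 0]) cube([44, 44, 374]);
  translate([0, 236, 0]) cube([44, 44, 374]);
  translate([297, 236, 0]) cube([44, 44, 374]);
}
translate([-521, 117, 0]) {
  translate([0, 0, 374]) cube([341, 280, 30]);
  cube([44, 44, 374]);
  translate([297, 0, 0]) cube([44, 44, 374]);
  translate([0, 236, 0]) cube([44, 44, 374]);
  translate([297, 236, 0]) cube([44, 44, 374]);
}
translate([1777, 117, 0]) {
  translate([0, 0, 374]) cube([341, 280, 30]);
  cube([44, 44, 374]);
  translate([297, 0, 0]) cube([44, 44, 374]);
  translate([0, 236, 0]) cube([44, 44, 374]);
  translate([297, 236, 0]) cube([44, 44, 374]);
}
translate([0, 0, 713]) {
  cube([393, 342, 9]);
  translate([0, 0, 9]) cube([393, 9, 291]);
  translate([0, 333, 9]) cube([393, 9, 291]);
  translate([0, 9, 9]) cube([9, 324, 291]);
  translate([384, 9, 9]) cube([9, 324, 291]);
}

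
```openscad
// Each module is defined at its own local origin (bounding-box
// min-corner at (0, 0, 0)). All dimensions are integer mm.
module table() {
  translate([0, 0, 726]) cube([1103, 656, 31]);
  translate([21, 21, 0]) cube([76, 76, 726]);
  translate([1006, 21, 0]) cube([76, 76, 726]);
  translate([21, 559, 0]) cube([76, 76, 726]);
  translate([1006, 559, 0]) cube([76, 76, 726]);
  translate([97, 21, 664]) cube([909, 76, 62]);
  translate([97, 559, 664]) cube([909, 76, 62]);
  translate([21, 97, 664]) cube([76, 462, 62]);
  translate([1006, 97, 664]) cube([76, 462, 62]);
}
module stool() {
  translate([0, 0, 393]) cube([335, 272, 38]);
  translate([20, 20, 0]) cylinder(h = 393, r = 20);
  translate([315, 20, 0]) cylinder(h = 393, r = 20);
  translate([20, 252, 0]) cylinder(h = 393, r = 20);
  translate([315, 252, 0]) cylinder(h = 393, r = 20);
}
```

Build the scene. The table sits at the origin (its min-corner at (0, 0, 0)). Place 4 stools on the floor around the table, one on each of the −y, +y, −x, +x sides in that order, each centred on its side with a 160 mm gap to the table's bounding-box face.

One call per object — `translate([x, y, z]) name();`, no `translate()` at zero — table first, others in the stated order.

table();
translate([384, -432, 0]) stool();
translate([384, 816, 0]) stool();
translate([-495, 192, 0]) stool();
translate([1263, 192, 0]) stool();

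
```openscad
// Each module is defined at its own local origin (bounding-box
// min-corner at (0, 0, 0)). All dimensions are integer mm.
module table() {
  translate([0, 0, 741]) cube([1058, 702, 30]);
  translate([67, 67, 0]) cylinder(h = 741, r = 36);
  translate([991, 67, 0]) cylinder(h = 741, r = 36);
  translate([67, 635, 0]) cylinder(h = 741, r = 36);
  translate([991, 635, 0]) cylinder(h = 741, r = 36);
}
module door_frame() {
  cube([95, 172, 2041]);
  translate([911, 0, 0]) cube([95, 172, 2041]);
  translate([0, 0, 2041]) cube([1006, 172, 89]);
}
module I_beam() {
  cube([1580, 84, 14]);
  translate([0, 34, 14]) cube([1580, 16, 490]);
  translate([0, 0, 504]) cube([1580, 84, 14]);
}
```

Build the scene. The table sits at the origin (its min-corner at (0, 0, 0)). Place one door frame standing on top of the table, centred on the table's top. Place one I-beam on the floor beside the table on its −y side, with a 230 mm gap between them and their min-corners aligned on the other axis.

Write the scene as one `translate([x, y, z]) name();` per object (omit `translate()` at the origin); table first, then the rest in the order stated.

table();
translate([26, 265, 771]) door_frame();
translate([0, -314, 0]) I_beam();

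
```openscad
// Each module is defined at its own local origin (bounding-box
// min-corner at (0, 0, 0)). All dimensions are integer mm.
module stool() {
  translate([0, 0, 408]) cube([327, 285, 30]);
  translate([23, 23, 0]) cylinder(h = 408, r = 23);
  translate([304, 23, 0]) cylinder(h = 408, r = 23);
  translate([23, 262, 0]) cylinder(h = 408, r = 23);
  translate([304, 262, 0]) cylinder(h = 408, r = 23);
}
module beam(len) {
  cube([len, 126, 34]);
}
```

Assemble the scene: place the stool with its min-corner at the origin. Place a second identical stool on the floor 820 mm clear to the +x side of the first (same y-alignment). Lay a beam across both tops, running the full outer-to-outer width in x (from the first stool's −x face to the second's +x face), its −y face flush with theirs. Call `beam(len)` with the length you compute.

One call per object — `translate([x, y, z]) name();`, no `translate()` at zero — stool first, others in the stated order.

stool();
translate([1147, 0, 0]) stool();
translate([0, 0, 438]) beam(1474);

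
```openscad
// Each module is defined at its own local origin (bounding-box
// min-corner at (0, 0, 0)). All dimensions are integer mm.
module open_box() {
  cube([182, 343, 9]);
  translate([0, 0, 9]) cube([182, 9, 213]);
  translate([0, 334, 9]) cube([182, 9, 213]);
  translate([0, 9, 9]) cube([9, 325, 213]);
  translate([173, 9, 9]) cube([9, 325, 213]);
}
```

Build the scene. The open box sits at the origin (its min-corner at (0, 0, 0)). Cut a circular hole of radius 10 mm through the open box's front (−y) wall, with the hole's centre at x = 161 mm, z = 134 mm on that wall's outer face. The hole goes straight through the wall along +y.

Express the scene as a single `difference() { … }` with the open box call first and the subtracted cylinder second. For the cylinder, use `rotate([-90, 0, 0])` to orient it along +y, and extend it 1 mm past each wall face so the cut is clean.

difference() {
  open_box();
  translate([161, -1, 134]) rotate([-90, 0, 0]) cylinder(h = 11, r = 10);
}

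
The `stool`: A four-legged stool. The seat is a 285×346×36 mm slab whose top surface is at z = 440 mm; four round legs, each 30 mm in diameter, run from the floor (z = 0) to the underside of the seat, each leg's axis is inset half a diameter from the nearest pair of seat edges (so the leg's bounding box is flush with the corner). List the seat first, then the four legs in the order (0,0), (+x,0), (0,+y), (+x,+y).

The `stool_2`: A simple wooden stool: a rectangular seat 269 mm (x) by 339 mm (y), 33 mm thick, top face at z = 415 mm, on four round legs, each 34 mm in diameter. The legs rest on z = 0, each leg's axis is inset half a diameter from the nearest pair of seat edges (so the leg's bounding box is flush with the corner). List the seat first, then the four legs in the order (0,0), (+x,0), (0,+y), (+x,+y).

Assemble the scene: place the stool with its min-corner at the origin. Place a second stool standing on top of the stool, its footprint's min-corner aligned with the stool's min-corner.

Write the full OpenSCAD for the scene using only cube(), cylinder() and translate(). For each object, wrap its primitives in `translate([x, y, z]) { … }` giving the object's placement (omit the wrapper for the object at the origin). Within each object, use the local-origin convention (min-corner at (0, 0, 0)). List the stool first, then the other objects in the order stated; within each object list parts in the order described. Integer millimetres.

translate([0, 0, 404]) cube([285, 346, 36]);
translate([15, 15, 0]) cylinder(h = 404, r = 15);
translate([270, 15, 0]) cylinder(h = 404, r = 15);
translate([15, 331, 0]) cylinder(h = 404, r = 15);
translate([270, 331, 0]) cylinder(h = 404, r = 15);
translate([0, 0, 440]) {
  translate([0, 0, 382]) cube([269, 339, 33]);
  translate([17, 17, 0]) cylinder(h = 382, r = 17);
  translate([252, 17, 0]) cylinder(h = 382, r = 17);
  translate([17, 322, 0]) cylinder(h = 382, r = 17);
  translate([252, 322, 0]) cylinder(h = 382, r = 17);
}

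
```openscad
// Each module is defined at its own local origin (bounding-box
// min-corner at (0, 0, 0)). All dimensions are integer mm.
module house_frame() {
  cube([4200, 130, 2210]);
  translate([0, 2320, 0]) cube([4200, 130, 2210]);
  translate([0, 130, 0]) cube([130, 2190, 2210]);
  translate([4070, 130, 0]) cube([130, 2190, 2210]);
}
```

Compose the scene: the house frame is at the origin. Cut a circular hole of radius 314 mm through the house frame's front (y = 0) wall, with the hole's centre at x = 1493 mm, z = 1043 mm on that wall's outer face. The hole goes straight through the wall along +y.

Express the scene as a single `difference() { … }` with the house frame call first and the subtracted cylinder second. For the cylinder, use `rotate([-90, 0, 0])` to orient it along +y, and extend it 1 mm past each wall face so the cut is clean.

difference() {
  house_frame();
  translate([1493, -1, 1043]) rotate([-90, 0, 0]) cylinder(h = 132, r = 314);
}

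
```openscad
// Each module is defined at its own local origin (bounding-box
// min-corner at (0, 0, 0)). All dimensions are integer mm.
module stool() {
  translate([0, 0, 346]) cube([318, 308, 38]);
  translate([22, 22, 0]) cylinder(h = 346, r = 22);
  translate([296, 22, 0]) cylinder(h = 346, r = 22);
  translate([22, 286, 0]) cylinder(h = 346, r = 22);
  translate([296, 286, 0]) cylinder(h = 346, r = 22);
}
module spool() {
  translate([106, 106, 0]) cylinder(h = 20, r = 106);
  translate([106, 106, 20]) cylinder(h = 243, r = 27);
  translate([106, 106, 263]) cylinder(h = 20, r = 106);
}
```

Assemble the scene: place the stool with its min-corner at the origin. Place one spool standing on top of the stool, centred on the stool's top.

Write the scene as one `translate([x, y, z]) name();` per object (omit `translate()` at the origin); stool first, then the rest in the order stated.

stool();
translate([53, 48, 384]) spool();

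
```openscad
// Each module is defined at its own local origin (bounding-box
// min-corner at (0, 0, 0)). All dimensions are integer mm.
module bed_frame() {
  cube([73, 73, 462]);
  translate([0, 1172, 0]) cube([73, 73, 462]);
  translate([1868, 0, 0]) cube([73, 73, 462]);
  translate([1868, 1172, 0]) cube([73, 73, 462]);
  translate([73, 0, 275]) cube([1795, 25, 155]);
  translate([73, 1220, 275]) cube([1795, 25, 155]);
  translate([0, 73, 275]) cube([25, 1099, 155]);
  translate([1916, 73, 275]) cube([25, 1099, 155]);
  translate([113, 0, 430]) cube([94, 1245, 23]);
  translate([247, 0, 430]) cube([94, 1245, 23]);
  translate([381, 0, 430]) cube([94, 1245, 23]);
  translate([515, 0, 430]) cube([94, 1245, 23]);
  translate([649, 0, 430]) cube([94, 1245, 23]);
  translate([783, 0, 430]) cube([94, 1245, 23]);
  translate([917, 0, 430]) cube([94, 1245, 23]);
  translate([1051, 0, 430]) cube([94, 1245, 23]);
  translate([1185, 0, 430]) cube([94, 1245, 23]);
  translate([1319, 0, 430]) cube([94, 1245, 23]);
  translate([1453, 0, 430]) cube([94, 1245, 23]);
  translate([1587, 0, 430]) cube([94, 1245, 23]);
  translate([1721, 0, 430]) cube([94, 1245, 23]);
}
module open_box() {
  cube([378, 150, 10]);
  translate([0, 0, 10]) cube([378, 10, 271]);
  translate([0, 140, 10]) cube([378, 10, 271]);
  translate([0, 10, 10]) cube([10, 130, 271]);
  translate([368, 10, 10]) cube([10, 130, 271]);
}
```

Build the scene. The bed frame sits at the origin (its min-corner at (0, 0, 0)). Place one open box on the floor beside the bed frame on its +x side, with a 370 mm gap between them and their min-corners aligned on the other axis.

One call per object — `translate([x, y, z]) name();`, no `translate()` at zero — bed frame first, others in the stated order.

bed_frame();
translate([2311, 0, 0]) open_box();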